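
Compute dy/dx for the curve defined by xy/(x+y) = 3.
Differentiate both sides with respect to x, treating y as y(x). By the chain rule, any term containing y contributes a factor of y' = dy/dx when we differentiate it.

Move every term to one side and write the relation as F(x, y) = 0. Term by term,
  d/dx[xy/(x + y)] = xy(-y' - 1)/(x + y)^2 + x·y'/(x + y) + y/(x + y)
  d/dx[-3] = 0

The pieces without y' make up ∂F/∂x and the coefficient of y' is ∂F/∂y:
  ∂F/∂x = -xy/(x + y)^2 + y/(x + y),
  ∂F/∂y = -xy/(x + y)^2 + x/(x + y).

Since d/dx[F] = ∂F/∂x + (∂F/∂y)·y' = 0, solve for y':
  (∂F/∂y)·y' = -∂F/∂x
  dy/dx = -(∂F/∂x)/(∂F/∂y) = -(-xy/(x + y)^2 + y/(x + y))/(-xy/(x + y)^2 + x/(x + y))
        = -(y^2/(x + y)^2)/(x^2/(x + y)^2) = -y^2/x^2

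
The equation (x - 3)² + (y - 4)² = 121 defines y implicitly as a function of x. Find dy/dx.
Differentiate both sides with respect to x, treating y as y(x). By the chain rule, any term containing y contributes a factor of y' = dy/dx when we differentiate it.

Move every term to one side and write the relation as F(x, y) = 0. Term by term,
  d/dx[(x - 3)^2] = 2x - 6
  d/dx[(y - 4)^2] = 2·y'(y - 4)
  d/dx[-121] = 0

The pieces without y' make up ∂F/∂x and the coefficient of y' is ∂F/∂y:
  ∂F/∂x = 2x - 6,
  ∂F/∂y = 2y - 8.

Since d/dx[F] = ∂F/∂x + (∂F/∂y)·y' = 0, solve for y':
  (∂F/∂y)·y' = -∂F/∂x
  dy/dx = -(∂F/∂x)/(∂F/∂y) = -(2x - 6)/(2y - 8) = (3 - x)/(y - 4)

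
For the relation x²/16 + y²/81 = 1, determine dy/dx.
Apply d/dx to both sides, remembering that y depends on x. Each occurrence of y therefore brings in a y' = dy/dx via the chain rule.

With F(x, y) equal to the left-hand side minus the right, differentiate F term by term:
  d/dx[x^2/16] = x/8
  d/dx[y^2/81] = 2y·y'/81
  d/dx[-1] = 0
Adding these up, d/dx[F] = 0 becomes
  (x/8) + (2y/81)·y' = 0,
so isolating y',
  dy/dx = -(x/8)/(2y/81) = -81x/(16y)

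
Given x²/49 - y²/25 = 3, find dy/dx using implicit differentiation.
Apply d/dx to both sides, remembering that y depends on x. Each occurrence of y therefore brings in a y' = dy/dx via the chain rule.

With F(x, y) equal to the left-hand side minus the right, differentiate F term by term:
  d/dx[x^2/49] = 2x/49
  d/dx[-y^2/25] = -2y·y'/25
  d/dx[-3] = 0
Adding these up, d/dx[F] = 0 becomes
  (2x/49) + (-2y/25)·y' = 0,
so isolating y',
  dy/dx = -(2x/49)/(-2y/25) = 25x/(49y)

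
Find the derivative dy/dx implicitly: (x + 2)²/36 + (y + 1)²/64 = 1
Differentiate both sides with respect to x, treating y as y(x). By the chain rule, any term containing y contributes a factor of y' = dy/dx when we differentiate it.

Move every term to one side and write the relation as F(x, y) = 0. Term by term,
  d/dx[(x + 2)^2/36] = x/18 + 1/9
  d/dx[(y + 1)^2/64] = y'(y + 1)/32
  d/dx[-1] = 0

The pieces without y' make up ∂F/∂x and the coefficient of y' is ∂F/∂y:
  ∂F/∂x = x/18 + 1/9,
  ∂F/∂y = y/32 + 1/32.

Since d/dx[F] = ∂F/∂x + (∂F/∂y)·y' = 0, solve for y':
  (∂F/∂y)·y' = -∂F/∂x
  dy/dx = -(∂F/∂x)/(∂F/∂y) = -(x/18 + 1/9)/(y/32 + 1/32)
        = -((x + 2)/18)/((y + 1)/32) = 16(-x - 2)/(9(y + 1))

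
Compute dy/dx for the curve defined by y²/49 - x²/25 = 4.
Differentiate the relation implicitly: treat y = y(x) and apply the chain rule, so every y-derivative picks up a y' = dy/dx factor.

With everything moved to the left-hand side, differentiate term by term:
  d/dx[-x^2/25] = -2x/25
  d/dx[y^2/49] = 2y·y'/49
  d/dx[-4] = 0

Separating the contributions that come from x directly and those that come through y:
  without y':      -2x/25
  multiplying y':  2y/49

so (-2x/25) + (2y/49)·y' = 0, and therefore
  dy/dx = -(-2x/25)/(2y/49) = 49x/(25y)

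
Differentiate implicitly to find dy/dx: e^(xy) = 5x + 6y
Differentiate both sides with respect to x, treating y as y(x). By the chain rule, any term containing y contributes a factor of y' = dy/dx when we differentiate it.

Move every term to one side and write the relation as F(x, y) = 0. Term by term,
  d/dx[-5x] = -5
  d/dx[-6y] = -6·y'
  d/dx[e^(xy)] = (x·y' + y)·e^(xy)

The pieces without y' make up ∂F/∂x and the coefficient of y' is ∂F/∂y:
  ∂F/∂x = y·e^(xy) - 5,
  ∂F/∂y = x·e^(xy) - 6.

Since d/dx[F] = ∂F/∂x + (∂F/∂y)·y' = 0, solve for y':
  (∂F/∂y)·y' = -∂F/∂x
  dy/dx = -(∂F/∂x)/(∂F/∂y) = -(y·e^(xy) - 5)/(x·e^(xy) - 6) = (-y·e^(xy) + 5)/(x·e^(xy) - 6)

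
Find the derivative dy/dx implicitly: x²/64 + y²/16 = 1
Take d/dx of both sides. Since y is implicitly a function of x, the chain rule attaches a y' = dy/dx factor whenever we differentiate through y.

Set F(x, y) = (left side) − (right side), so the curve is F = 0. Differentiating each term of F:
  d/dx[x^2/64] = x/32
  d/dx[y^2/16] = y·y'/8
  d/dx[-1] = 0

Collecting, the y'-free part is the partial derivative in x and the y' coefficient is the partial derivative in y:
  ∂F/∂x = x/32
  ∂F/∂y = y/8

so d/dx[F(x, y(x))] = ∂F/∂x + (∂F/∂y)·y' = 0. Rearranging,
  dy/dx = -(∂F/∂x)/(∂F/∂y) = -(x/32)/(y/8) = -x/(4y)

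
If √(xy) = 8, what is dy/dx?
Differentiate both sides with respect to x, treating y as y(x). By the chain rule, any term containing y contributes a factor of y' = dy/dx when we differentiate it.

Move every term to one side and write the relation as F(x, y) = 0. Term by term,
  d/dx[√(xy)] = √(xy)(x·y'/2 + y/2)/(xy)
  d/dx[-8] = 0

The pieces without y' make up ∂F/∂x and the coefficient of y' is ∂F/∂y:
  ∂F/∂x = √(xy)/(2x),
  ∂F/∂y = √(xy)/(2y).

Since d/dx[F] = ∂F/∂x + (∂F/∂y)·y' = 0, solve for y':
  (∂F/∂y)·y' = -∂F/∂x
  dy/dx = -(∂F/∂x)/(∂F/∂y) = -(√(xy)/(2x))/(√(xy)/(2y)) = -y/x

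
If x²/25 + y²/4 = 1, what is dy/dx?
Take d/dx of both sides. Since y is implicitly a function of x, the chain rule attaches a y' = dy/dx factor whenever we differentiate through y.

Set F(x, y) = (left side) − (right side), so the curve is F = 0. Differentiating each term of F:
  d/dx[x^2/25] = 2x/25
  d/dx[y^2/4] = y·y'/2
  d/dx[-1] = 0

Collecting, the y'-free part is the partial derivative in x and the y' coefficient is the partial derivative in y:
  ∂F/∂x = 2x/25
  ∂F/∂y = y/2

so d/dx[F(x, y(x))] = ∂F/∂x + (∂F/∂y)·y' = 0. Rearranging,
  dy/dx = -(∂F/∂x)/(∂F/∂y) = -(2x/25)/(y/2) = -4x/(25y)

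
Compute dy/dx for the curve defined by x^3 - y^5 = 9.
Take d/dx of both sides. Since y is implicitly a function of x, the chain rule attaches a y' = dy/dx factor whenever we differentiate through y.

Set F(x, y) = (left side) − (right side), so the curve is F = 0. Differentiating each term of F:
  d/dx[x^3] = 3x^2
  d/dx[-y^5] = -5y^4·y'
  d/dx[-9] = 0

Collecting, the y'-free part is the partial derivative in x and the y' coefficient is the partial derivative in y:
  ∂F/∂x = 3x^2
  ∂F/∂y = -5y^4

so d/dx[F(x, y(x))] = ∂F/∂x + (∂F/∂y)·y' = 0. Rearranging,
  dy/dx = -(∂F/∂x)/(∂F/∂y) = -(3x^2)/(-5y^4) = 3x^2/(5y^4)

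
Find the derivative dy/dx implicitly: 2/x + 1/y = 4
Differentiate the relation implicitly: treat y = y(x) and apply the chain rule, so every y-derivative picks up a y' = dy/dx factor.

With everything moved to the left-hand side, differentiate term by term:
  d/dx[1/y] = -y'/y^2
  d/dx[2/x] = -2/x^2
  d/dx[-4] = 0

Separating the contributions that come from x directly and those that come through y:
  without y':      -2/x^2
  multiplying y':  -1/y^2

so (-2/x^2) + (-1/y^2)·y' = 0, and therefore
  dy/dx = -(-2/x^2)/(-1/y^2) = -2y^2/x^2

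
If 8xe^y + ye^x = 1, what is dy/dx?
Differentiate the relation implicitly: treat y = y(x) and apply the chain rule, so every y-derivative picks up a y' = dy/dx factor.

With everything moved to the left-hand side, differentiate term by term:
  d/dx[8x·e^(y)] = 8x·y'·e^(y) + 8e^(y)
  d/dx[y·e^(x)] = y·e^(x) + y'·e^(x)
  d/dx[-1] = 0

Separating the contributions that come from x directly and those that come through y:
  without y':      y·e^(x) + 8e^(y)
  multiplying y':  8x·e^(y) + e^(x)

so (y·e^(x) + 8e^(y)) + (8x·e^(y) + e^(x))·y' = 0, and therefore
  dy/dx = -(y·e^(x) + 8e^(y))/(8x·e^(y) + e^(x)) = (-y·e^(x) - 8e^(y))/(8x·e^(y) + e^(x))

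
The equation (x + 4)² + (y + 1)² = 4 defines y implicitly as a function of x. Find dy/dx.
Differentiate both sides with respect to x, treating y as y(x). By the chain rule, any term containing y contributes a factor of y' = dy/dx when we differentiate it.

Move every term to one side and write the relation as F(x, y) = 0. Term by term,
  d/dx[(x + 4)^2] = 2x + 8
  d/dx[(y + 1)^2] = 2·y'(y + 1)
  d/dx[-4] = 0

The pieces without y' make up ∂F/∂x and the coefficient of y' is ∂F/∂y:
  ∂F/∂x = 2x + 8,
  ∂F/∂y = 2y + 2.

Since d/dx[F] = ∂F/∂x + (∂F/∂y)·y' = 0, solve for y':
  (∂F/∂y)·y' = -∂F/∂x
  dy/dx = -(∂F/∂x)/(∂F/∂y) = -(2x + 8)/(2y + 2) = (-x - 4)/(y + 1)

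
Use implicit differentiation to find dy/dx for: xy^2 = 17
Differentiate the relation implicitly: treat y = y(x) and apply the chain rule, so every y-derivative picks up a y' = dy/dx factor.

With everything moved to the left-hand side, differentiate term by term:
  d/dx[xy^2] = 2xy·y' + y^2
  d/dx[-17] = 0

Separating the contributions that come from x directly and those that come through y:
  without y':      y^2
  multiplying y':  2xy

so (y^2) + (2xy)·y' = 0, and therefore
  dy/dx = -(y^2)/(2xy) = -y/(2x)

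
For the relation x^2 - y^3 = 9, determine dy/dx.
Apply d/dx to both sides, remembering that y depends on x. Each occurrence of y therefore brings in a y' = dy/dx via the chain rule.

With F(x, y) equal to the left-hand side minus the right, differentiate F term by term:
  d/dx[x^2] = 2x
  d/dx[-y^3] = -3y^2·y'
  d/dx[-9] = 0
Adding these up, d/dx[F] = 0 becomes
  (2x) + (-3y^2)·y' = 0,
so isolating y',
  dy/dx = -(2x)/(-3y^2) = 2x/(3y^2)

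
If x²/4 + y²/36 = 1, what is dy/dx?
Differentiate both sides with respect to x, treating y as y(x). By the chain rule, any term containing y contributes a factor of y' = dy/dx when we differentiate it.

Move every term to one side and write the relation as F(x, y) = 0. Term by term,
  d/dx[x^2/4] = x/2
  d/dx[y^2/36] = y·y'/18
  d/dx[-1] = 0

The pieces without y' make up ∂F/∂x and the coefficient of y' is ∂F/∂y:
  ∂F/∂x = x/2,
  ∂F/∂y = y/18.

Since d/dx[F] = ∂F/∂x + (∂F/∂y)·y' = 0, solve for y':
  (∂F/∂y)·y' = -∂F/∂x
  dy/dx = -(∂F/∂x)/(∂F/∂y) = -(x/2)/(y/18) = -9x/y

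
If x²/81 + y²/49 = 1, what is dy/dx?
Apply d/dx to both sides, remembering that y depends on x. Each occurrence of y therefore brings in a y' = dy/dx via the chain rule.

With F(x, y) equal to the left-hand side minus the right, differentiate F term by term:
  d/dx[x^2/81] = 2x/81
  d/dx[y^2/49] = 2y·y'/49
  d/dx[-1] = 0
Adding these up, d/dx[F] = 0 becomes
  (2x/81) + (2y/49)·y' = 0,
so isolating y',
  dy/dx = -(2x/81)/(2y/49) = -49x/(81y)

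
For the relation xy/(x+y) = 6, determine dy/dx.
Take d/dx of both sides. Since y is implicitly a function of x, the chain rule attaches a y' = dy/dx factor whenever we differentiate through y.

Set F(x, y) = (left side) − (right side), so the curve is F = 0. Differentiating each term of F:
  d/dx[xy/(x + y)] = xy(-y' - 1)/(x + y)^2 + x·y'/(x + y) + y/(x + y)
  d/dx[-6] = 0

Collecting, the y'-free part is the partial derivative in x and the y' coefficient is the partial derivative in y:
  ∂F/∂x = -xy/(x + y)^2 + y/(x + y)
  ∂F/∂y = -xy/(x + y)^2 + x/(x + y)

so d/dx[F(x, y(x))] = ∂F/∂x + (∂F/∂y)·y' = 0. Rearranging,
  dy/dx = -(∂F/∂x)/(∂F/∂y) = -(-xy/(x + y)^2 + y/(x + y))/(-xy/(x + y)^2 + x/(x + y))
        = -(y^2/(x + y)^2)/(x^2/(x + y)^2) = -y^2/x^2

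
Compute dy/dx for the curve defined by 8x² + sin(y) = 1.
Differentiate the relation implicitly: treat y = y(x) and apply the chain rule, so every y-derivative picks up a y' = dy/dx factor.

With everything moved to the left-hand side, differentiate term by term:
  d/dx[8x^2] = 16x
  d/dx[sin(y)] = y'·cos(y)
  d/dx[-1] = 0

Separating the contributions that come from x directly and those that come through y:
  without y':      16x
  multiplying y':  cos(y)

so (16x) + (cos(y))·y' = 0, and therefore
  dy/dx = -(16x)/(cos(y)) = -16x/cos(y)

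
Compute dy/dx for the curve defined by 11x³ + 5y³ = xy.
Apply d/dx to both sides, remembering that y depends on x. Each occurrence of y therefore brings in a y' = dy/dx via the chain rule.

With F(x, y) equal to the left-hand side minus the right, differentiate F term by term:
  d/dx[11x^3] = 33x^2
  d/dx[-xy] = -x·y' - y
  d/dx[5y^3] = 15y^2·y'
Adding these up, d/dx[F] = 0 becomes
  (33x^2 - y) + (-x + 15y^2)·y' = 0,
so isolating y',
  dy/dx = -(33x^2 - y)/(-x + 15y^2) = (33x^2 - y)/(x - 15y^2)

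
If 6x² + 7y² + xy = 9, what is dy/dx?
Differentiate the relation implicitly: treat y = y(x) and apply the chain rule, so every y-derivative picks up a y' = dy/dx factor.

With everything moved to the left-hand side, differentiate term by term:
  d/dx[6x^2] = 12x
  d/dx[xy] = x·y' + y
  d/dx[7y^2] = 14y·y'
  d/dx[-9] = 0

Separating the contributions that come from x directly and those that come through y:
  without y':      12x + y
  multiplying y':  x + 14y

so (12x + y) + (x + 14y)·y' = 0, and therefore
  dy/dx = -(12x + y)/(x + 14y) = (-12x - y)/(x + 14y)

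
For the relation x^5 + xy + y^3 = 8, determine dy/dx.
Differentiate the relation implicitly: treat y = y(x) and apply the chain rule, so every y-derivative picks up a y' = dy/dx factor.

With everything moved to the left-hand side, differentiate term by term:
  d/dx[x^5] = 5x^4
  d/dx[xy] = x·y' + y
  d/dx[y^3] = 3y^2·y'
  d/dx[-8] = 0

Separating the contributions that come from x directly and those that come through y:
  without y':      5x^4 + y
  multiplying y':  x + 3y^2

so (5x^4 + y) + (x + 3y^2)·y' = 0, and therefore
  dy/dx = -(5x^4 + y)/(x + 3y^2) = (-5x^4 - y)/(x + 3y^2)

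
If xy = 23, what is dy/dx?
Differentiate both sides with respect to x, treating y as y(x). By the chain rule, any term containing y contributes a factor of y' = dy/dx when we differentiate it.

Move every term to one side and write the relation as F(x, y) = 0. Term by term,
  d/dx[xy] = x·y' + y
  d/dx[-23] = 0

The pieces without y' make up ∂F/∂x and the coefficient of y' is ∂F/∂y:
  ∂F/∂x = y,
  ∂F/∂y = x.

Since d/dx[F] = ∂F/∂x + (∂F/∂y)·y' = 0, solve for y':
  (∂F/∂y)·y' = -∂F/∂x
  dy/dx = -(∂F/∂x)/(∂F/∂y) = -(y)/(x) = -y/x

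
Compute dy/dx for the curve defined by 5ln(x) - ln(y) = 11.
Differentiate the relation implicitly: treat y = y(x) and apply the chain rule, so every y-derivative picks up a y' = dy/dx factor.

With everything moved to the left-hand side, differentiate term by term:
  d/dx[5ln(x)] = 5/x
  d/dx[-ln(y)] = -y'/y
  d/dx[-11] = 0

Separating the contributions that come from x directly and those that come through y:
  without y':      5/x
  multiplying y':  -1/y

so (5/x) + (-1/y)·y' = 0, and therefore
  dy/dx = -(5/x)/(-1/y) = 5y/x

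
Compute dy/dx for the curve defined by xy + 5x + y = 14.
Apply d/dx to both sides, remembering that y depends on x. Each occurrence of y therefore brings in a y' = dy/dx via the chain rule.

With F(x, y) equal to the left-hand side minus the right, differentiate F term by term:
  d/dx[xy] = x·y' + y
  d/dx[5x] = 5
  d/dx[y] = y'
  d/dx[-14] = 0
Adding these up, d/dx[F] = 0 becomes
  (y + 5) + (x + 1)·y' = 0,
so isolating y',
  dy/dx = -(y + 5)/(x + 1) = (-y - 5)/(x + 1)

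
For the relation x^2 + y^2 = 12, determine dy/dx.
Apply d/dx to both sides, remembering that y depends on x. Each occurrence of y therefore brings in a y' = dy/dx via the chain rule.

With F(x, y) equal to the left-hand side minus the right, differentiate F term by term:
  d/dx[x^2] = 2x
  d/dx[y^2] = 2y·y'
  d/dx[-12] = 0
Adding these up, d/dx[F] = 0 becomes
  (2x) + (2y)·y' = 0,
so isolating y',
  dy/dx = -(2x)/(2y) = -x/y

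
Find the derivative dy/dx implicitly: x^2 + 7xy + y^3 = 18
Differentiate both sides with respect to x, treating y as y(x). By the chain rule, any term containing y contributes a factor of y' = dy/dx when we differentiate it.

Move every term to one side and write the relation as F(x, y) = 0. Term by term,
  d/dx[x^2] = 2x
  d/dx[7xy] = 7x·y' + 7y
  d/dx[y^3] = 3y^2·y'
  d/dx[-18] = 0

The pieces without y' make up ∂F/∂x and the coefficient of y' is ∂F/∂y:
  ∂F/∂x = 2x + 7y,
  ∂F/∂y = 7x + 3y^2.

Since d/dx[F] = ∂F/∂x + (∂F/∂y)·y' = 0, solve for y':
  (∂F/∂y)·y' = -∂F/∂x
  dy/dx = -(∂F/∂x)/(∂F/∂y) = -(2x + 7y)/(7x + 3y^2) = (-2x - 7y)/(7x + 3y^2)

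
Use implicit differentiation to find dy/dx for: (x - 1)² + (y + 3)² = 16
Differentiate the relation implicitly: treat y = y(x) and apply the chain rule, so every y-derivative picks up a y' = dy/dx factor.

With everything moved to the left-hand side, differentiate term by term:
  d/dx[(x - 1)^2] = 2x - 2
  d/dx[(y + 3)^2] = 2·y'(y + 3)
  d/dx[-16] = 0

Separating the contributions that come from x directly and those that come through y:
  without y':      2x - 2
  multiplying y':  2y + 6

so (2x - 2) + (2y + 6)·y' = 0, and therefore
  dy/dx = -(2x - 2)/(2y + 6) = (1 - x)/(y + 3)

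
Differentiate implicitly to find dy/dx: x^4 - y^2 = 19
Take d/dx of both sides. Since y is implicitly a function of x, the chain rule attaches a y' = dy/dx factor whenever we differentiate through y.

Set F(x, y) = (left side) − (right side), so the curve is F = 0. Differentiating each term of F:
  d/dx[x^4] = 4x^3
  d/dx[-y^2] = -2y·y'
  d/dx[-19] = 0

Collecting, the y'-free part is the partial derivative in x and the y' coefficient is the partial derivative in y:
  ∂F/∂x = 4x^3
  ∂F/∂y = -2y

so d/dx[F(x, y(x))] = ∂F/∂x + (∂F/∂y)·y' = 0. Rearranging,
  dy/dx = -(∂F/∂x)/(∂F/∂y) = -(4x^3)/(-2y) = 2x^3/y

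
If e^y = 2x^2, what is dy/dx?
Differentiate the relation implicitly: treat y = y(x) and apply the chain rule, so every y-derivative picks up a y' = dy/dx factor.

With everything moved to the left-hand side, differentiate term by term:
  d/dx[-2x^2] = -4x
  d/dx[e^(y)] = y'·e^(y)

Separating the contributions that come from x directly and those that come through y:
  without y':      -4x
  multiplying y':  e^(y)

so (-4x) + (e^(y))·y' = 0, and therefore
  dy/dx = -(-4x)/(e^(y)) = 4x·e^(-y)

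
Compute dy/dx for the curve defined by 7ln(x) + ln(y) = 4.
Differentiate both sides with respect to x, treating y as y(x). By the chain rule, any term containing y contributes a factor of y' = dy/dx when we differentiate it.

Move every term to one side and write the relation as F(x, y) = 0. Term by term,
  d/dx[7ln(x)] = 7/x
  d/dx[ln(y)] = y'/y
  d/dx[-4] = 0

The pieces without y' make up ∂F/∂x and the coefficient of y' is ∂F/∂y:
  ∂F/∂x = 7/x,
  ∂F/∂y = 1/y.

Since d/dx[F] = ∂F/∂x + (∂F/∂y)·y' = 0, solve for y':
  (∂F/∂y)·y' = -∂F/∂x
  dy/dx = -(∂F/∂x)/(∂F/∂y) = -(7/x)/(1/y) = -7y/x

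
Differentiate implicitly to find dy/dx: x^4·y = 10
Differentiate both sides with respect to x, treating y as y(x). By the chain rule, any term containing y contributes a factor of y' = dy/dx when we differentiate it.

Move every term to one side and write the relation as F(x, y) = 0. Term by term,
  d/dx[x^4y] = x^4·y' + 4x^3y
  d/dx[-10] = 0

The pieces without y' make up ∂F/∂x and the coefficient of y' is ∂F/∂y:
  ∂F/∂x = 4x^3y,
  ∂F/∂y = x^4.

Since d/dx[F] = ∂F/∂x + (∂F/∂y)·y' = 0, solve for y':
  (∂F/∂y)·y' = -∂F/∂x
  dy/dx = -(∂F/∂x)/(∂F/∂y) = -(4x^3y)/(x^4) = -4y/x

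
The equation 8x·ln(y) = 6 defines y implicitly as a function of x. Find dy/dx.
Differentiate both sides with respect to x, treating y as y(x). By the chain rule, any term containing y contributes a factor of y' = dy/dx when we differentiate it.

Move every term to one side and write the relation as F(x, y) = 0. Term by term,
  d/dx[8x·ln(y)] = 8x·y'/y + 8ln(y)
  d/dx[-6] = 0

The pieces without y' make up ∂F/∂x and the coefficient of y' is ∂F/∂y:
  ∂F/∂x = 8ln(y),
  ∂F/∂y = 8x/y.

Since d/dx[F] = ∂F/∂x + (∂F/∂y)·y' = 0, solve for y':
  (∂F/∂y)·y' = -∂F/∂x
  dy/dx = -(∂F/∂x)/(∂F/∂y) = -(8ln(y))/(8x/y) = -y·ln(y)/x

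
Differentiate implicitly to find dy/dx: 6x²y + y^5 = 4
Differentiate both sides with respect to x, treating y as y(x). By the chain rule, any term containing y contributes a factor of y' = dy/dx when we differentiate it.

Move every term to one side and write the relation as F(x, y) = 0. Term by term,
  d/dx[6x^2y] = 6x^2·y' + 12xy
  d/dx[y^5] = 5y^4·y'
  d/dx[-4] = 0

The pieces without y' make up ∂F/∂x and the coefficient of y' is ∂F/∂y:
  ∂F/∂x = 12xy,
  ∂F/∂y = 6x^2 + 5y^4.

Since d/dx[F] = ∂F/∂x + (∂F/∂y)·y' = 0, solve for y':
  (∂F/∂y)·y' = -∂F/∂x
  dy/dx = -(∂F/∂x)/(∂F/∂y) = -(12xy)/(6x^2 + 5y^4) = -12xy/(6x^2 + 5y^4)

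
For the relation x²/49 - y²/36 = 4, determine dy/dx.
Apply d/dx to both sides, remembering that y depends on x. Each occurrence of y therefore brings in a y' = dy/dx via the chain rule.

With F(x, y) equal to the left-hand side minus the right, differentiate F term by term:
  d/dx[x^2/49] = 2x/49
  d/dx[-y^2/36] = -y·y'/18
  d/dx[-4] = 0
Adding these up, d/dx[F] = 0 becomes
  (2x/49) + (-y/18)·y' = 0,
so isolating y',
  dy/dx = -(2x/49)/(-y/18) = 36x/(49y)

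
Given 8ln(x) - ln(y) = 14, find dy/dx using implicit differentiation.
Differentiate both sides with respect to x, treating y as y(x). By the chain rule, any term containing y contributes a factor of y' = dy/dx when we differentiate it.

Move every term to one side and write the relation as F(x, y) = 0. Term by term,
  d/dx[8ln(x)] = 8/x
  d/dx[-ln(y)] = -y'/y
  d/dx[-14] = 0

The pieces without y' make up ∂F/∂x and the coefficient of y' is ∂F/∂y:
  ∂F/∂x = 8/x,
  ∂F/∂y = -1/y.

Since d/dx[F] = ∂F/∂x + (∂F/∂y)·y' = 0, solve for y':
  (∂F/∂y)·y' = -∂F/∂x
  dy/dx = -(∂F/∂x)/(∂F/∂y) = -(8/x)/(-1/y) = 8y/x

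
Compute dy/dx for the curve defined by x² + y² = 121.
Take d/dx of both sides. Since y is implicitly a function of x, the chain rule attaches a y' = dy/dx factor whenever we differentiate through y.

Set F(x, y) = (left side) − (right side), so the curve is F = 0. Differentiating each term of F:
  d/dx[x^2] = 2x
  d/dx[y^2] = 2y·y'
  d/dx[-121] = 0

Collecting, the y'-free part is the partial derivative in x and the y' coefficient is the partial derivative in y:
  ∂F/∂x = 2x
  ∂F/∂y = 2y

so d/dx[F(x, y(x))] = ∂F/∂x + (∂F/∂y)·y' = 0. Rearranging,
  dy/dx = -(∂F/∂x)/(∂F/∂y) = -(2x)/(2y) = -x/y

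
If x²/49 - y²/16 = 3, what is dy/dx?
Take d/dx of both sides. Since y is implicitly a function of x, the chain rule attaches a y' = dy/dx factor whenever we differentiate through y.

Set F(x, y) = (left side) − (right side), so the curve is F = 0. Differentiating each term of F:
  d/dx[x^2/49] = 2x/49
  d/dx[-y^2/16] = -y·y'/8
  d/dx[-3] = 0

Collecting, the y'-free part is the partial derivative in x and the y' coefficient is the partial derivative in y:
  ∂F/∂x = 2x/49
  ∂F/∂y = -y/8

so d/dx[F(x, y(x))] = ∂F/∂x + (∂F/∂y)·y' = 0. Rearranging,
  dy/dx = -(∂F/∂x)/(∂F/∂y) = -(2x/49)/(-y/8) = 16x/(49y)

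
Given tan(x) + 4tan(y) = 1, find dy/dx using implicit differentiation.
Take d/dx of both sides. Since y is implicitly a function of x, the chain rule attaches a y' = dy/dx factor whenever we differentiate through y.

Set F(x, y) = (left side) − (right side), so the curve is F = 0. Differentiating each term of F:
  d/dx[tan(x)] = tan(x)^2 + 1
  d/dx[4tan(y)] = 4·y'(tan(y)^2 + 1)
  d/dx[-1] = 0

Collecting, the y'-free part is the partial derivative in x and the y' coefficient is the partial derivative in y:
  ∂F/∂x = tan(x)^2 + 1
  ∂F/∂y = 4tan(y)^2 + 4

so d/dx[F(x, y(x))] = ∂F/∂x + (∂F/∂y)·y' = 0. Rearranging,
  dy/dx = -(∂F/∂x)/(∂F/∂y) = -(tan(x)^2 + 1)/(4tan(y)^2 + 4) = -cos(y)^2/(4cos(x)^2)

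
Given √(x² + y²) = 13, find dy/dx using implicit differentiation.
Take d/dx of both sides. Since y is implicitly a function of x, the chain rule attaches a y' = dy/dx factor whenever we differentiate through y.

Set F(x, y) = (left side) − (right side), so the curve is F = 0. Differentiating each term of F:
  d/dx[√(x^2 + y^2)] = (x + y·y')/√(x^2 + y^2)
  d/dx[-13] = 0

Collecting, the y'-free part is the partial derivative in x and the y' coefficient is the partial derivative in y:
  ∂F/∂x = x/√(x^2 + y^2)
  ∂F/∂y = y/√(x^2 + y^2)

so d/dx[F(x, y(x))] = ∂F/∂x + (∂F/∂y)·y' = 0. Rearranging,
  dy/dx = -(∂F/∂x)/(∂F/∂y) = -(x/√(x^2 + y^2))/(y/√(x^2 + y^2)) = -x/y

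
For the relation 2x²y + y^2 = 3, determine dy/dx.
Apply d/dx to both sides, remembering that y depends on x. Each occurrence of y therefore brings in a y' = dy/dx via the chain rule.

With F(x, y) equal to the left-hand side minus the right, differentiate F term by term:
  d/dx[2x^2y] = 2x^2·y' + 4xy
  d/dx[y^2] = 2y·y'
  d/dx[-3] = 0
Adding these up, d/dx[F] = 0 becomes
  (4xy) + (2x^2 + 2y)·y' = 0,
so isolating y',
  dy/dx = -(4xy)/(2x^2 + 2y) = -2xy/(x^2 + y)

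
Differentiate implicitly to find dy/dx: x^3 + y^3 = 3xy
Differentiate both sides with respect to x, treating y as y(x). By the chain rule, any term containing y contributes a factor of y' = dy/dx when we differentiate it.

Move every term to one side and write the relation as F(x, y) = 0. Term by term,
  d/dx[x^3] = 3x^2
  d/dx[-3xy] = -3x·y' - 3y
  d/dx[y^3] = 3y^2·y'

The pieces without y' make up ∂F/∂x and the coefficient of y' is ∂F/∂y:
  ∂F/∂x = 3x^2 - 3y,
  ∂F/∂y = -3x + 3y^2.

Since d/dx[F] = ∂F/∂x + (∂F/∂y)·y' = 0, solve for y':
  (∂F/∂y)·y' = -∂F/∂x
  dy/dx = -(∂F/∂x)/(∂F/∂y) = -(3x^2 - 3y)/(-3x + 3y^2) = (x^2 - y)/(x - y^2)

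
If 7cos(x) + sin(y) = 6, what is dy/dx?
Take d/dx of both sides. Since y is implicitly a function of x, the chain rule attaches a y' = dy/dx factor whenever we differentiate through y.

Set F(x, y) = (left side) − (right side), so the curve is F = 0. Differentiating each term of F:
  d/dx[sin(y)] = y'·cos(y)
  d/dx[7cos(x)] = -7sin(x)
  d/dx[-6] = 0

Collecting, the y'-free part is the partial derivative in x and the y' coefficient is the partial derivative in y:
  ∂F/∂x = -7sin(x)
  ∂F/∂y = cos(y)

so d/dx[F(x, y(x))] = ∂F/∂x + (∂F/∂y)·y' = 0. Rearranging,
  dy/dx = -(∂F/∂x)/(∂F/∂y) = -(-7sin(x))/(cos(y)) = 7sin(x)/cos(y)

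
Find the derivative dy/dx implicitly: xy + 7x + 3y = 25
Differentiate both sides with respect to x, treating y as y(x). By the chain rule, any term containing y contributes a factor of y' = dy/dx when we differentiate it.

Move every term to one side and write the relation as F(x, y) = 0. Term by term,
  d/dx[xy] = x·y' + y
  d/dx[7x] = 7
  d/dx[3y] = 3·y'
  d/dx[-25] = 0

The pieces without y' make up ∂F/∂x and the coefficient of y' is ∂F/∂y:
  ∂F/∂x = y + 7,
  ∂F/∂y = x + 3.

Since d/dx[F] = ∂F/∂x + (∂F/∂y)·y' = 0, solve for y':
  (∂F/∂y)·y' = -∂F/∂x
  dy/dx = -(∂F/∂x)/(∂F/∂y) = -(y + 7)/(x + 3) = (-y - 7)/(x + 3)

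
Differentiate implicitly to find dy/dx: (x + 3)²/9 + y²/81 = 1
Take d/dx of both sides. Since y is implicitly a function of x, the chain rule attaches a y' = dy/dx factor whenever we differentiate through y.

Set F(x, y) = (left side) − (right side), so the curve is F = 0. Differentiating each term of F:
  d/dx[y^2/81] = 2y·y'/81
  d/dx[(x + 3)^2/9] = 2x/9 + 2/3
  d/dx[-1] = 0

Collecting, the y'-free part is the partial derivative in x and the y' coefficient is the partial derivative in y:
  ∂F/∂x = 2x/9 + 2/3
  ∂F/∂y = 2y/81

so d/dx[F(x, y(x))] = ∂F/∂x + (∂F/∂y)·y' = 0. Rearranging,
  dy/dx = -(∂F/∂x)/(∂F/∂y) = -(2x/9 + 2/3)/(2y/81)
        = -(2(x + 3)/9)/(2y/81) = 9(-x - 3)/y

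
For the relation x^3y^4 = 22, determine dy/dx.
Differentiate the relation implicitly: treat y = y(x) and apply the chain rule, so every y-derivative picks up a y' = dy/dx factor.

With everything moved to the left-hand side, differentiate term by term:
  d/dx[x^3y^4] = 4x^3y^3·y' + 3x^2y^4
  d/dx[-22] = 0

Separating the contributions that come from x directly and those that come through y:
  without y':      3x^2y^4
  multiplying y':  4x^3y^3

so (3x^2y^4) + (4x^3y^3)·y' = 0, and therefore
  dy/dx = -(3x^2y^4)/(4x^3y^3) = -3y/(4x)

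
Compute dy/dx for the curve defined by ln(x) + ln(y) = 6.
Take d/dx of both sides. Since y is implicitly a function of x, the chain rule attaches a y' = dy/dx factor whenever we differentiate through y.

Set F(x, y) = (left side) − (right side), so the curve is F = 0. Differentiating each term of F:
  d/dx[ln(x)] = 1/x
  d/dx[ln(y)] = y'/y
  d/dx[-6] = 0

Collecting, the y'-free part is the partial derivative in x and the y' coefficient is the partial derivative in y:
  ∂F/∂x = 1/x
  ∂F/∂y = 1/y

so d/dx[F(x, y(x))] = ∂F/∂x + (∂F/∂y)·y' = 0. Rearranging,
  dy/dx = -(∂F/∂x)/(∂F/∂y) = -(1/x)/(1/y) = -y/x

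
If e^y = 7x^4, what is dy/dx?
Differentiate both sides with respect to x, treating y as y(x). By the chain rule, any term containing y contributes a factor of y' = dy/dx when we differentiate it.

Move every term to one side and write the relation as F(x, y) = 0. Term by term,
  d/dx[-7x^4] = -28x^3
  d/dx[e^(y)] = y'·e^(y)

The pieces without y' make up ∂F/∂x and the coefficient of y' is ∂F/∂y:
  ∂F/∂x = -28x^3,
  ∂F/∂y = e^(y).

Since d/dx[F] = ∂F/∂x + (∂F/∂y)·y' = 0, solve for y':
  (∂F/∂y)·y' = -∂F/∂x
  dy/dx = -(∂F/∂x)/(∂F/∂y) = -(-28x^3)/(e^(y)) = 28x^3e^(-y)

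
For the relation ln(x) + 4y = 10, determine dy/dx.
Take d/dx of both sides. Since y is implicitly a function of x, the chain rule attaches a y' = dy/dx factor whenever we differentiate through y.

Set F(x, y) = (left side) − (right side), so the curve is F = 0. Differentiating each term of F:
  d/dx[4y] = 4·y'
  d/dx[ln(x)] = 1/x
  d/dx[-10] = 0

Collecting, the y'-free part is the partial derivative in x and the y' coefficient is the partial derivative in y:
  ∂F/∂x = 1/x
  ∂F/∂y = 4

so d/dx[F(x, y(x))] = ∂F/∂x + (∂F/∂y)·y' = 0. Rearranging,
  dy/dx = -(∂F/∂x)/(∂F/∂y) = -(1/x)/(4) = -1/(4x)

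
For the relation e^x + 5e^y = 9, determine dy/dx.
Differentiate the relation implicitly: treat y = y(x) and apply the chain rule, so every y-derivative picks up a y' = dy/dx factor.

With everything moved to the left-hand side, differentiate term by term:
  d/dx[e^(x)] = e^(x)
  d/dx[5e^(y)] = 5·y'·e^(y)
  d/dx[-9] = 0

Separating the contributions that come from x directly and those that come through y:
  without y':      e^(x)
  multiplying y':  5e^(y)

so (e^(x)) + (5e^(y))·y' = 0, and therefore
  dy/dx = -(e^(x))/(5e^(y)) = -e^(x - y)/5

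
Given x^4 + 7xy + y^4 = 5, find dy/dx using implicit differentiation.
Apply d/dx to both sides, remembering that y depends on x. Each occurrence of y therefore brings in a y' = dy/dx via the chain rule.

With F(x, y) equal to the left-hand side minus the right, differentiate F term by term:
  d/dx[x^4] = 4x^3
  d/dx[7xy] = 7x·y' + 7y
  d/dx[y^4] = 4y^3·y'
  d/dx[-5] = 0
Adding these up, d/dx[F] = 0 becomes
  (4x^3 + 7y) + (7x + 4y^3)·y' = 0,
so isolating y',
  dy/dx = -(4x^3 + 7y)/(7x + 4y^3) = (-4x^3 - 7y)/(7x + 4y^3)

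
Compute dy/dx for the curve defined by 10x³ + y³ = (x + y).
Differentiate the relation implicitly: treat y = y(x) and apply the chain rule, so every y-derivative picks up a y' = dy/dx factor.

With everything moved to the left-hand side, differentiate term by term:
  d/dx[10x^3] = 30x^2
  d/dx[-x] = -1
  d/dx[y^3] = 3y^2·y'
  d/dx[-y] = -y'

Separating the contributions that come from x directly and those that come through y:
  without y':      30x^2 - 1
  multiplying y':  3y^2 - 1

so (30x^2 - 1) + (3y^2 - 1)·y' = 0, and therefore
  dy/dx = -(30x^2 - 1)/(3y^2 - 1) = (1 - 30x^2)/(3y^2 - 1)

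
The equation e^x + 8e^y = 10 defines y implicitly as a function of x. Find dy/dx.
Take d/dx of both sides. Since y is implicitly a function of x, the chain rule attaches a y' = dy/dx factor whenever we differentiate through y.

Set F(x, y) = (left side) − (right side), so the curve is F = 0. Differentiating each term of F:
  d/dx[e^(x)] = e^(x)
  d/dx[8e^(y)] = 8·y'·e^(y)
  d/dx[-10] = 0

Collecting, the y'-free part is the partial derivative in x and the y' coefficient is the partial derivative in y:
  ∂F/∂x = e^(x)
  ∂F/∂y = 8e^(y)

so d/dx[F(x, y(x))] = ∂F/∂x + (∂F/∂y)·y' = 0. Rearranging,
  dy/dx = -(∂F/∂x)/(∂F/∂y) = -(e^(x))/(8e^(y)) = -e^(x - y)/8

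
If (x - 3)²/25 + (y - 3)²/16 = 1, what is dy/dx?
Apply d/dx to both sides, remembering that y depends on x. Each occurrence of y therefore brings in a y' = dy/dx via the chain rule.

With F(x, y) equal to the left-hand side minus the right, differentiate F term by term:
  d/dx[(x - 3)^2/25] = 2x/25 - 6/25
  d/dx[(y - 3)^2/16] = y'(y - 3)/8
  d/dx[-1] = 0
Adding these up, d/dx[F] = 0 becomes
  (2x/25 - 6/25) + (y/8 - 3/8)·y' = 0,
so isolating y',
  dy/dx = -(2x/25 - 6/25)/(y/8 - 3/8)
        = -(2(x - 3)/25)/((y - 3)/8) = 16(3 - x)/(25(y - 3))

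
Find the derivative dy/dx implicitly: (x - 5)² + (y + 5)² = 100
Take d/dx of both sides. Since y is implicitly a function of x, the chain rule attaches a y' = dy/dx factor whenever we differentiate through y.

Set F(x, y) = (left side) − (right side), so the curve is F = 0. Differentiating each term of F:
  d/dx[(x - 5)^2] = 2x - 10
  d/dx[(y + 5)^2] = 2·y'(y + 5)
  d/dx[-100] = 0

Collecting, the y'-free part is the partial derivative in x and the y' coefficient is the partial derivative in y:
  ∂F/∂x = 2x - 10
  ∂F/∂y = 2y + 10

so d/dx[F(x, y(x))] = ∂F/∂x + (∂F/∂y)·y' = 0. Rearranging,
  dy/dx = -(∂F/∂x)/(∂F/∂y) = -(2x - 10)/(2y + 10) = (5 - x)/(y + 5)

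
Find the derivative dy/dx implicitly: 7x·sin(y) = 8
Differentiate the relation implicitly: treat y = y(x) and apply the chain rule, so every y-derivative picks up a y' = dy/dx factor.

With everything moved to the left-hand side, differentiate term by term:
  d/dx[7x·sin(y)] = 7x·y'·cos(y) + 7sin(y)
  d/dx[-8] = 0

Separating the contributions that come from x directly and those that come through y:
  without y':      7sin(y)
  multiplying y':  7x·cos(y)

so (7sin(y)) + (7x·cos(y))·y' = 0, and therefore
  dy/dx = -(7sin(y))/(7x·cos(y)) = -tan(y)/x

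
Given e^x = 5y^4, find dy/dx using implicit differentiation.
Differentiate both sides with respect to x, treating y as y(x). By the chain rule, any term containing y contributes a factor of y' = dy/dx when we differentiate it.

Move every term to one side and write the relation as F(x, y) = 0. Term by term,
  d/dx[-5y^4] = -20y^3·y'
  d/dx[e^(x)] = e^(x)

The pieces without y' make up ∂F/∂x and the coefficient of y' is ∂F/∂y:
  ∂F/∂x = e^(x),
  ∂F/∂y = -20y^3.

Since d/dx[F] = ∂F/∂x + (∂F/∂y)·y' = 0, solve for y':
  (∂F/∂y)·y' = -∂F/∂x
  dy/dx = -(∂F/∂x)/(∂F/∂y) = -(e^(x))/(-20y^3) = e^(x)/(20y^3)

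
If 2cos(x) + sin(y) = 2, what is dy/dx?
Differentiate the relation implicitly: treat y = y(x) and apply the chain rule, so every y-derivative picks up a y' = dy/dx factor.

With everything moved to the left-hand side, differentiate term by term:
  d/dx[sin(y)] = y'·cos(y)
  d/dx[2cos(x)] = -2sin(x)
  d/dx[-2] = 0

Separating the contributions that come from x directly and those that come through y:
  without y':      -2sin(x)
  multiplying y':  cos(y)

so (-2sin(x)) + (cos(y))·y' = 0, and therefore
  dy/dx = -(-2sin(x))/(cos(y)) = 2sin(x)/cos(y)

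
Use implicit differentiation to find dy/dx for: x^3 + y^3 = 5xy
Differentiate both sides with respect to x, treating y as y(x). By the chain rule, any term containing y contributes a factor of y' = dy/dx when we differentiate it.

Move every term to one side and write the relation as F(x, y) = 0. Term by term,
  d/dx[x^3] = 3x^2
  d/dx[-5xy] = -5x·y' - 5y
  d/dx[y^3] = 3y^2·y'

The pieces without y' make up ∂F/∂x and the coefficient of y' is ∂F/∂y:
  ∂F/∂x = 3x^2 - 5y,
  ∂F/∂y = -5x + 3y^2.

Since d/dx[F] = ∂F/∂x + (∂F/∂y)·y' = 0, solve for y':
  (∂F/∂y)·y' = -∂F/∂x
  dy/dx = -(∂F/∂x)/(∂F/∂y) = -(3x^2 - 5y)/(-5x + 3y^2) = (3x^2 - 5y)/(5x - 3y^2)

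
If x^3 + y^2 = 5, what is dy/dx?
Apply d/dx to both sides, remembering that y depends on x. Each occurrence of y therefore brings in a y' = dy/dx via the chain rule.

With F(x, y) equal to the left-hand side minus the right, differentiate F term by term:
  d/dx[x^3] = 3x^2
  d/dx[y^2] = 2y·y'
  d/dx[-5] = 0
Adding these up, d/dx[F] = 0 becomes
  (3x^2) + (2y)·y' = 0,
so isolating y',
  dy/dx = -(3x^2)/(2y) = -3x^2/(2y)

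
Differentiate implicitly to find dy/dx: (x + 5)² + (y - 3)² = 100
Differentiate the relation implicitly: treat y = y(x) and apply the chain rule, so every y-derivative picks up a y' = dy/dx factor.

With everything moved to the left-hand side, differentiate term by term:
  d/dx[(x + 5)^2] = 2x + 10
  d/dx[(y - 3)^2] = 2·y'(y - 3)
  d/dx[-100] = 0

Separating the contributions that come from x directly and those that come through y:
  without y':      2x + 10
  multiplying y':  2y - 6

so (2x + 10) + (2y - 6)·y' = 0, and therefore
  dy/dx = -(2x + 10)/(2y - 6) = (-x - 5)/(y - 3)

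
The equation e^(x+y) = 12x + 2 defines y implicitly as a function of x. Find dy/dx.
Differentiate both sides with respect to x, treating y as y(x). By the chain rule, any term containing y contributes a factor of y' = dy/dx when we differentiate it.

Move every term to one side and write the relation as F(x, y) = 0. Term by term,
  d/dx[-12x] = -12
  d/dx[e^(x + y)] = (y' + 1)·e^(x + y)
  d/dx[-2] = 0

The pieces without y' make up ∂F/∂x and the coefficient of y' is ∂F/∂y:
  ∂F/∂x = e^(x + y) - 12,
  ∂F/∂y = e^(x + y).

Since d/dx[F] = ∂F/∂x + (∂F/∂y)·y' = 0, solve for y':
  (∂F/∂y)·y' = -∂F/∂x
  dy/dx = -(∂F/∂x)/(∂F/∂y) = -(e^(x + y) - 12)/(e^(x + y)) = 12e^(-x - y) - 1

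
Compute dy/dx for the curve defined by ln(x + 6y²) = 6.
Differentiate both sides with respect to x, treating y as y(x). By the chain rule, any term containing y contributes a factor of y' = dy/dx when we differentiate it.

Move every term to one side and write the relation as F(x, y) = 0. Term by term,
  d/dx[ln(x + 6y^2)] = (12y·y' + 1)/(x + 6y^2)
  d/dx[-6] = 0

The pieces without y' make up ∂F/∂x and the coefficient of y' is ∂F/∂y:
  ∂F/∂x = 1/(x + 6y^2),
  ∂F/∂y = 12y/(x + 6y^2).

Since d/dx[F] = ∂F/∂x + (∂F/∂y)·y' = 0, solve for y':
  (∂F/∂y)·y' = -∂F/∂x
  dy/dx = -(∂F/∂x)/(∂F/∂y) = -(1/(x + 6y^2))/(12y/(x + 6y^2)) = -1/(12y)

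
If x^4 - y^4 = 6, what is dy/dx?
Apply d/dx to both sides, remembering that y depends on x. Each occurrence of y therefore brings in a y' = dy/dx via the chain rule.

With F(x, y) equal to the left-hand side minus the right, differentiate F term by term:
  d/dx[x^4] = 4x^3
  d/dx[-y^4] = -4y^3·y'
  d/dx[-6] = 0
Adding these up, d/dx[F] = 0 becomes
  (4x^3) + (-4y^3)·y' = 0,
so isolating y',
  dy/dx = -(4x^3)/(-4y^3) = x^3/y^3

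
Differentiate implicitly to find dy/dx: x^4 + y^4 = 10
Take d/dx of both sides. Since y is implicitly a function of x, the chain rule attaches a y' = dy/dx factor whenever we differentiate through y.

Set F(x, y) = (left side) − (right side), so the curve is F = 0. Differentiating each term of F:
  d/dx[x^4] = 4x^3
  d/dx[y^4] = 4y^3·y'
  d/dx[-10] = 0

Collecting, the y'-free part is the partial derivative in x and the y' coefficient is the partial derivative in y:
  ∂F/∂x = 4x^3
  ∂F/∂y = 4y^3

so d/dx[F(x, y(x))] = ∂F/∂x + (∂F/∂y)·y' = 0. Rearranging,
  dy/dx = -(∂F/∂x)/(∂F/∂y) = -(4x^3)/(4y^3) = -x^3/y^3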